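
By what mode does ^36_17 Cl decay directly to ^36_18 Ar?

beta-minus decay

ΔA = 36 − 36 = 0; ΔZ = 18 − 17 = +1.
A is unchanged and Z rises by 1 — a neutron has become a proton (β⁻ decay).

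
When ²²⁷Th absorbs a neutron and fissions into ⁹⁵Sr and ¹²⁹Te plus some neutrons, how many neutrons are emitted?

4

Conserve mass number: 228 = 95 + 129 + k, so k = 228 − 224 = 4.
Check atomic number: 90 = 38 + 52 + 0 = 90. ✓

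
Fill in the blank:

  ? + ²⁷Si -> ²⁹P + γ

deuteron

Conserve mass number: A + 27 = 29 + 0, so A = 2.
Conserve atomic number: Z + 14 = 15 + 0, so Z = 1.
A = 2 and Z = 1 is ²H — a deuteron.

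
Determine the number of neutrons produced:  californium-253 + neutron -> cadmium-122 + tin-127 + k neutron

Conserve mass number: 254 = 122 + 127 + k, so k = 254 − 249 = 5.
Check atomic number: 98 = 48 + 50 + 0 = 98. ✓

5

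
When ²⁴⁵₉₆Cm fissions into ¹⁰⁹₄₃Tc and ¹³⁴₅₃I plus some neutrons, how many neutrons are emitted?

2

Conserve mass number: 245 = 109 + 134 + k, so k = 245 − 243 = 2.
Check atomic number: 96 = 43 + 53 + 0 = 96. ✓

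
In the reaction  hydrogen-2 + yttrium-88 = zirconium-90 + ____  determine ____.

Conserve mass number: 2 + 88 = 90 + A, so A = 0.
Conserve atomic number: 1 + 39 = 40 + Z, so Z = 0.
A = 0 and Z = 0 is γ — a gamma ray.

gamma ray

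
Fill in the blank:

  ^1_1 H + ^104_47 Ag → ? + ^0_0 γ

Cd-105

Conserve mass number: 1 + 104 = A + 0, so A = 105.
Conserve atomic number: 1 + 47 = Z + 0, so Z = 48.
Z = 48 is cadmium, so the species is ^105_48 Cd.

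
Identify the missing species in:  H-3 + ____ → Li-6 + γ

Conserve mass number: 3 + A = 6 + 0, so A = 3.
Conserve atomic number: 1 + Z = 3 + 0, so Z = 2.
Z = 2 is helium, so the species is He-3.

He-3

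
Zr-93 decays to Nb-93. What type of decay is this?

ΔA = 93 − 93 = 0; ΔZ = 41 − 40 = +1.
A is unchanged and Z rises by 1 — a neutron has become a proton (β⁻ decay).

beta-minus decay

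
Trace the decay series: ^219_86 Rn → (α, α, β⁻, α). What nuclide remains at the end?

Start: (A, Z) = (219, 86).
After α: (215, 84).
After α: (211, 82).
After β⁻: (211, 83).
After α: (207, 81).
Z = 81 is thallium.

Tl-207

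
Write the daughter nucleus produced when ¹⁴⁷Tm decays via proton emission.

Er-146

Proton emission: mass number changes by -1, atomic number by -1.
A: 147 − 1 = 146; Z: 69 − 1 = 68.
Z = 68 is erbium, so the daughter is ¹⁴⁶Er.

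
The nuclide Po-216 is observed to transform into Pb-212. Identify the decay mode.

ΔA = 212 − 216 = -4; ΔZ = 82 − 84 = -2.
A drops by 4 and Z drops by 2 — the signature of alpha emission.

alpha decay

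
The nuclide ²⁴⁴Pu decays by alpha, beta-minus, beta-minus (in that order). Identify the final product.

Pu-240

Start: (A, Z) = (244, 94).
After α: (240, 92).
After β⁻: (240, 93).
After β⁻: (240, 94).
Z = 94 is plutonium.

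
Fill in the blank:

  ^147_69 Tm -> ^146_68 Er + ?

proton

Conserve mass number: 147 = 146 + A, so A = 1.
Conserve atomic number: 69 = 68 + Z, so Z = 1.
A = 1 and Z = 1 is ^1_1 H — a proton.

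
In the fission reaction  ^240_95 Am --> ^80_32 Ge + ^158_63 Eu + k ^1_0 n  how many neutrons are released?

Conserve mass number: 240 = 80 + 158 + k, so k = 240 − 238 = 2.
Check atomic number: 95 = 32 + 63 + 0 = 95. ✓

2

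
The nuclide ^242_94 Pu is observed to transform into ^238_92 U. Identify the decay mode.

alpha decay

ΔA = 238 − 242 = -4; ΔZ = 92 − 94 = -2.
A drops by 4 and Z drops by 2 — the signature of alpha emission.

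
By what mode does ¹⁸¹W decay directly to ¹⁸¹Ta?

ΔA = 181 − 181 = 0; ΔZ = 73 − 74 = -1.
A is unchanged and Z drops by 1 — a proton has become a neutron (β⁺ emission or electron capture).

beta-plus decay or electron capture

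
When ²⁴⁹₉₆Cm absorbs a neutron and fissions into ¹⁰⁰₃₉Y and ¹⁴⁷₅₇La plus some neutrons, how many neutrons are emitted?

Conserve mass number: 250 = 100 + 147 + k, so k = 250 − 247 = 3.
Check atomic number: 96 = 39 + 57 + 0 = 96. ✓

3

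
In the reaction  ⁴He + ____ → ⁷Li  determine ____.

triton

Conserve mass number: 4 + A = 7, so A = 3.
Conserve atomic number: 2 + Z = 3, so Z = 1.
A = 3 and Z = 1 is ³H — a triton.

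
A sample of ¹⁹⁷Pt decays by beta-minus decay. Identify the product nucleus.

Au-197

Beta-minus decay: mass number changes by +0, atomic number by +1.
A: 197 = 197; Z: 78 + 1 = 79.
Z = 79 is gold, so the daughter is ¹⁹⁷Au.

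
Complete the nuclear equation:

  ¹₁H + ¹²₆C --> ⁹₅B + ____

Conserve mass number: 1 + 12 = 9 + A, so A = 4.
Conserve atomic number: 1 + 6 = 5 + Z, so Z = 2.
A = 4 and Z = 2 is ⁴₂He — an alpha particle.

alpha particle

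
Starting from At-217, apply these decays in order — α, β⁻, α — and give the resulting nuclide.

Pb-209

Start: (A, Z) = (217, 85).
After α: (213, 83).
After β⁻: (213, 84).
After α: (209, 82).
Z = 82 is lead.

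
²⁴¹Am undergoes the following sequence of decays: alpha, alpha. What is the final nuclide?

Pa-233

Start: (A, Z) = (241, 95).
After α: (237, 93).
After α: (233, 91).
Z = 91 is protactinium.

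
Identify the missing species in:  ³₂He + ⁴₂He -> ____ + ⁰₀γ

Conserve mass number: 3 + 4 = A + 0, so A = 7.
Conserve atomic number: 2 + 2 = Z + 0, so Z = 4.
Z = 4 is beryllium, so the species is ⁷₄Be.

Be-7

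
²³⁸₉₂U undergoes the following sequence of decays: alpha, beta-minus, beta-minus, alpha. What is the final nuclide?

Th-230

Start: (A, Z) = (238, 92).
After α: (234, 90).
After β⁻: (234, 91).
After β⁻: (234, 92).
After α: (230, 90).
Z = 90 is thorium.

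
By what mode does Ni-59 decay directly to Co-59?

ΔA = 59 − 59 = 0; ΔZ = 27 − 28 = -1.
A is unchanged and Z drops by 1 — a proton has become a neutron (β⁺ emission or electron capture).

beta-plus decay or electron capture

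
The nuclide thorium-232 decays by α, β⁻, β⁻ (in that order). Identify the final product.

Th-228

Start: (A, Z) = (232, 90).
After α: (228, 88).
After β⁻: (228, 89).
After β⁻: (228, 90).
Z = 90 is thorium.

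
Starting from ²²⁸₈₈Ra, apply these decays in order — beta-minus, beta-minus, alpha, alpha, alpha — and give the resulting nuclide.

Start: (A, Z) = (228, 88).
After β⁻: (228, 89).
After β⁻: (228, 90).
After α: (224, 88).
After α: (220, 86).
After α: (216, 84).
Z = 84 is polonium.

Po-216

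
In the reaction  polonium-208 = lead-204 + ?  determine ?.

alpha particle

Conserve mass number: 208 = 204 + A, so A = 4.
Conserve atomic number: 84 = 82 + Z, so Z = 2.
A = 4 and Z = 2 is helium-4 — an alpha particle.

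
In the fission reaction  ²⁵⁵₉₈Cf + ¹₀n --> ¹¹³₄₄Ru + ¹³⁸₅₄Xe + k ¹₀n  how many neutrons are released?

Conserve mass number: 256 = 113 + 138 + k, so k = 256 − 251 = 5.
Check atomic number: 98 = 44 + 54 + 0 = 98. ✓

5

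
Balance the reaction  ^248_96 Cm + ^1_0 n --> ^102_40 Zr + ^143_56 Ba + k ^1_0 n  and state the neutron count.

4

Conserve mass number: 249 = 102 + 143 + k, so k = 249 − 245 = 4.
Check atomic number: 96 = 40 + 56 + 0 = 96. ✓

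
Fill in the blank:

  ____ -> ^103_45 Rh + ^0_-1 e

Conserve mass number: A = 103 + 0, so A = 103.
Conserve atomic number: Z = 45 − 1, so Z = 44.
Z = 44 is ruthenium, so the species is ^103_44 Ru.

Ru-103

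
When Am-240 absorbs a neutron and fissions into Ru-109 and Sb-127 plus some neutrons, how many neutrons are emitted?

Conserve mass number: 241 = 109 + 127 + k, so k = 241 − 236 = 5.
Check atomic number: 95 = 44 + 51 + 0 = 95. ✓

5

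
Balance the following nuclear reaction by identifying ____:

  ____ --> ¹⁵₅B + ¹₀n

Conserve mass number: A = 15 + 1, so A = 16.
Conserve atomic number: Z = 5 + 0, so Z = 5.
Z = 5 is boron, so the species is ¹⁶₅B.

B-16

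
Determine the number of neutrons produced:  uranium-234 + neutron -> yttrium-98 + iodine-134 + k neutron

3

Conserve mass number: 235 = 98 + 134 + k, so k = 235 − 232 = 3.
Check atomic number: 92 = 39 + 53 + 0 = 92. ✓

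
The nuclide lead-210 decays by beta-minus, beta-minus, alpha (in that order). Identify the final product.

Start: (A, Z) = (210, 82).
After β⁻: (210, 83).
After β⁻: (210, 84).
After α: (206, 82).
Z = 82 is lead.

Pb-206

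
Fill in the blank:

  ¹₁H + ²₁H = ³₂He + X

Conserve mass number: 1 + 2 = 3 + A, so A = 0.
Conserve atomic number: 1 + 1 = 2 + Z, so Z = 0.
A = 0 and Z = 0 is ⁰₀γ — a gamma ray.

gamma ray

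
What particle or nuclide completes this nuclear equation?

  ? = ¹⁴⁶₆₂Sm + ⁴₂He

Conserve mass number: A = 146 + 4, so A = 150.
Conserve atomic number: Z = 62 + 2, so Z = 64.
Z = 64 is gadolinium, so the species is ¹⁵⁰₆₄Gd.

Gd-150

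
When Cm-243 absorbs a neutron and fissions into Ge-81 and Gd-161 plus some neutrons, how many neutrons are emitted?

2

Conserve mass number: 244 = 81 + 161 + k, so k = 244 − 242 = 2.
Check atomic number: 96 = 32 + 64 + 0 = 96. ✓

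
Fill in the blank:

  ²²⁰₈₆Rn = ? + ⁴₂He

Po-216

Conserve mass number: 220 = A + 4, so A = 216.
Conserve atomic number: 86 = Z + 2, so Z = 84.
Z = 84 is polonium, so the species is ²¹⁶₈₄Po.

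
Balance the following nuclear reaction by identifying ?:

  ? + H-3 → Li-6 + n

alpha particle

Conserve mass number: A + 3 = 6 + 1, so A = 4.
Conserve atomic number: Z + 1 = 3 + 0, so Z = 2.
A = 4 and Z = 2 is He-4 — an alpha particle.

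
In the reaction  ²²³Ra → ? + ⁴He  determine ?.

Rn-219

Conserve mass number: 223 = A + 4, so A = 219.
Conserve atomic number: 88 = Z + 2, so Z = 86.
Z = 86 is radon, so the species is ²¹⁹Rn.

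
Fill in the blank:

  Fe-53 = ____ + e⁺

Mn-53

Conserve mass number: 53 = A + 0, so A = 53.
Conserve atomic number: 26 = Z + 1, so Z = 25.
Z = 25 is manganese, so the species is Mn-53.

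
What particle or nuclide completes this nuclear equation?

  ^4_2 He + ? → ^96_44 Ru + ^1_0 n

Conserve mass number: 4 + A = 96 + 1, so A = 93.
Conserve atomic number: 2 + Z = 44 + 0, so Z = 42.
Z = 42 is molybdenum, so the species is ^93_42 Mo.

Mo-93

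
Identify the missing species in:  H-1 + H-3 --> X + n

He-3

Conserve mass number: 1 + 3 = A + 1, so A = 3.
Conserve atomic number: 1 + 1 = Z + 0, so Z = 2.
Z = 2 is helium, so the species is He-3.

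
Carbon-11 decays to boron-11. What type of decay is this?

ΔA = 11 − 11 = 0; ΔZ = 5 − 6 = -1.
A is unchanged and Z drops by 1 — a proton has become a neutron (β⁺ emission or electron capture).

beta-plus decay or electron capture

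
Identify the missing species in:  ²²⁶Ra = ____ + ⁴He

Rn-222

Conserve mass number: 226 = A + 4, so A = 222.
Conserve atomic number: 88 = Z + 2, so Z = 86.
Z = 86 is radon, so the species is ²²²Rn.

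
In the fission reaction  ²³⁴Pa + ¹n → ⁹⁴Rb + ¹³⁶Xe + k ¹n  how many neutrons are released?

5

Conserve mass number: 235 = 94 + 136 + k, so k = 235 − 230 = 5.
Check atomic number: 91 = 37 + 54 + 0 = 91. ✓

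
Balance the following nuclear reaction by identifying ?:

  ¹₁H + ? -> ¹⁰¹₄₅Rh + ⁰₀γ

Conserve mass number: 1 + A = 101 + 0, so A = 100.
Conserve atomic number: 1 + Z = 45 + 0, so Z = 44.
Z = 44 is ruthenium, so the species is ¹⁰⁰₄₄Ru.

Ru-100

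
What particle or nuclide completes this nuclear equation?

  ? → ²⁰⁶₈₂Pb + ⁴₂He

Conserve mass number: A = 206 + 4, so A = 210.
Conserve atomic number: Z = 82 + 2, so Z = 84.
Z = 84 is polonium, so the species is ²¹⁰₈₄Po.

Po-210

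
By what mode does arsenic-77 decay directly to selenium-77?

beta-minus decay

ΔA = 77 − 77 = 0; ΔZ = 34 − 33 = +1.
A is unchanged and Z rises by 1 — a neutron has become a proton (β⁻ decay).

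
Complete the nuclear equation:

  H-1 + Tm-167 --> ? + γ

Yb-168

Conserve mass number: 1 + 167 = A + 0, so A = 168.
Conserve atomic number: 1 + 69 = Z + 0, so Z = 70.
Z = 70 is ytterbium, so the species is Yb-168.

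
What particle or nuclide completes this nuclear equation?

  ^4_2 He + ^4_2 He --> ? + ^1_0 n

Be-7

Conserve mass number: 4 + 4 = A + 1, so A = 7.
Conserve atomic number: 2 + 2 = Z + 0, so Z = 4.
Z = 4 is beryllium, so the species is ^7_4 Be.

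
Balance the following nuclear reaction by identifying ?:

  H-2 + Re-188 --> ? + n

Conserve mass number: 2 + 188 = A + 1, so A = 189.
Conserve atomic number: 1 + 75 = Z + 0, so Z = 76.
Z = 76 is osmium, so the species is Os-189.

Os-189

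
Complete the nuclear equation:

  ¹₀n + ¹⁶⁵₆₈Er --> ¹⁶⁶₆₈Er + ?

gamma ray

Conserve mass number: 1 + 165 = 166 + A, so A = 0.
Conserve atomic number: 0 + 68 = 68 + Z, so Z = 0.
A = 0 and Z = 0 is ⁰₀γ — a gamma ray.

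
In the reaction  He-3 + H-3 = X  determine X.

Li-6

Conserve mass number: 3 + 3 = A, so A = 6.
Conserve atomic number: 2 + 1 = Z, so Z = 3.
Z = 3 is lithium, so the species is Li-6.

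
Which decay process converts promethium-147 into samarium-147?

ΔA = 147 − 147 = 0; ΔZ = 62 − 61 = +1.
A is unchanged and Z rises by 1 — a neutron has become a proton (β⁻ decay).

beta-minus decay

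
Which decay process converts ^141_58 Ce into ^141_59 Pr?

ΔA = 141 − 141 = 0; ΔZ = 59 − 58 = +1.
A is unchanged and Z rises by 1 — a neutron has become a proton (β⁻ decay).

beta-minus decay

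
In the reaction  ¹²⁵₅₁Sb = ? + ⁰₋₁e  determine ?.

Conserve mass number: 125 = A + 0, so A = 125.
Conserve atomic number: 51 = Z − 1, so Z = 52.
Z = 52 is tellurium, so the species is ¹²⁵₅₂Te.

Te-125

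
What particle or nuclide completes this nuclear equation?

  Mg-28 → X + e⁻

Al-28

Conserve mass number: 28 = A + 0, so A = 28.
Conserve atomic number: 12 = Z − 1, so Z = 13.
Z = 13 is aluminium, so the species is Al-28.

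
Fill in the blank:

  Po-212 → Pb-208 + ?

alpha particle

Conserve mass number: 212 = 208 + A, so A = 4.
Conserve atomic number: 84 = 82 + Z, so Z = 2.
A = 4 and Z = 2 is He-4 — an alpha particle.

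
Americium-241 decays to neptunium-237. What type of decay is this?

alpha decay

ΔA = 237 − 241 = -4; ΔZ = 93 − 95 = -2.
A drops by 4 and Z drops by 2 — the signature of alpha emission.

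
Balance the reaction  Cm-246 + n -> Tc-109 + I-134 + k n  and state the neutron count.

Conserve mass number: 247 = 109 + 134 + k, so k = 247 − 243 = 4.
Check atomic number: 96 = 43 + 53 + 0 = 96. ✓

4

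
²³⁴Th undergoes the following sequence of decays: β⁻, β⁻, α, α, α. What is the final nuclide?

Start: (A, Z) = (234, 90).
After β⁻: (234, 91).
After β⁻: (234, 92).
After α: (230, 90).
After α: (226, 88).
After α: (222, 86).
Z = 86 is radon.

Rn-222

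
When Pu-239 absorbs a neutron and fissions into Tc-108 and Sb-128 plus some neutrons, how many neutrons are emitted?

4

Conserve mass number: 240 = 108 + 128 + k, so k = 240 − 236 = 4.
Check atomic number: 94 = 43 + 51 + 0 = 94. ✓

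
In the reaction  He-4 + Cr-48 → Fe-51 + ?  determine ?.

Conserve mass number: 4 + 48 = 51 + A, so A = 1.
Conserve atomic number: 2 + 24 = 26 + Z, so Z = 0.
A = 1 and Z = 0 is n — a neutron.

neutron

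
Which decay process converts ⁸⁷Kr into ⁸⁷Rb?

ΔA = 87 − 87 = 0; ΔZ = 37 − 36 = +1.
A is unchanged and Z rises by 1 — a neutron has become a proton (β⁻ decay).

beta-minus decay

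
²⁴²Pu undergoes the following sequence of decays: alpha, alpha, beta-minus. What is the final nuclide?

Pa-234

Start: (A, Z) = (242, 94).
After α: (238, 92).
After α: (234, 90).
After β⁻: (234, 91).
Z = 91 is protactinium.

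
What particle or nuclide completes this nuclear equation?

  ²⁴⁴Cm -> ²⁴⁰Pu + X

Conserve mass number: 244 = 240 + A, so A = 4.
Conserve atomic number: 96 = 94 + Z, so Z = 2.
A = 4 and Z = 2 is ⁴He — an alpha particle.

alpha particle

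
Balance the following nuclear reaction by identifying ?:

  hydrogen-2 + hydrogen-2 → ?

Conserve mass number: 2 + 2 = A, so A = 4.
Conserve atomic number: 1 + 1 = Z, so Z = 2.
A = 4 and Z = 2 is helium-4 — an alpha particle.

He-4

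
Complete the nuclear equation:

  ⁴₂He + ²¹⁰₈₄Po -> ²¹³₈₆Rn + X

Conserve mass number: 4 + 210 = 213 + A, so A = 1.
Conserve atomic number: 2 + 84 = 86 + Z, so Z = 0.
A = 1 and Z = 0 is ¹₀n — a neutron.

neutron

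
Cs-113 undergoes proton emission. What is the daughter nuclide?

Proton emission: mass number changes by -1, atomic number by -1.
A: 113 − 1 = 112; Z: 55 − 1 = 54.
Z = 54 is xenon, so the daughter is Xe-112.

Xe-112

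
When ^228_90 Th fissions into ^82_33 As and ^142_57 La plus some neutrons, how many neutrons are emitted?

Conserve mass number: 228 = 82 + 142 + k, so k = 228 − 224 = 4.
Check atomic number: 90 = 33 + 57 + 0 = 90. ✓

4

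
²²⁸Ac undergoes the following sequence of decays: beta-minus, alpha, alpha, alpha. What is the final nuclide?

Po-216

Start: (A, Z) = (228, 89).
After β⁻: (228, 90).
After α: (224, 88).
After α: (220, 86).
After α: (216, 84).
Z = 84 is polonium.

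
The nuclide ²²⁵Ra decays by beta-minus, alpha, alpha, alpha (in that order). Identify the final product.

Start: (A, Z) = (225, 88).
After β⁻: (225, 89).
After α: (221, 87).
After α: (217, 85).
After α: (213, 83).
Z = 83 is bismuth.

Bi-213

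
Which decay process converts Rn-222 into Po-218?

alpha decay

ΔA = 218 − 222 = -4; ΔZ = 84 − 86 = -2.
A drops by 4 and Z drops by 2 — the signature of alpha emission.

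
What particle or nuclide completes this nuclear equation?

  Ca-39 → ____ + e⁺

Conserve mass number: 39 = A + 0, so A = 39.
Conserve atomic number: 20 = Z + 1, so Z = 19.
Z = 19 is potassium, so the species is K-39.

K-39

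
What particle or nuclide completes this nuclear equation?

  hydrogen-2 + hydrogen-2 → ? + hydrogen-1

Conserve mass number: 2 + 2 = A + 1, so A = 3.
Conserve atomic number: 1 + 1 = Z + 1, so Z = 1.
A = 3 and Z = 1 is hydrogen-3 — a triton.

H-3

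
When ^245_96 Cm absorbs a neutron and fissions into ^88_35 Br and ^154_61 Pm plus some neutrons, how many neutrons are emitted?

Conserve mass number: 246 = 88 + 154 + k, so k = 246 − 242 = 4.
Check atomic number: 96 = 35 + 61 + 0 = 96. ✓

4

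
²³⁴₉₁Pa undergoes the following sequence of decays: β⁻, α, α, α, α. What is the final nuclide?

Po-218

Start: (A, Z) = (234, 91).
After β⁻: (234, 92).
After α: (230, 90).
After α: (226, 88).
After α: (222, 86).
After α: (218, 84).
Z = 84 is polonium.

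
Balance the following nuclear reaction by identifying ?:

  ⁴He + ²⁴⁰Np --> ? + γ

Conserve mass number: 4 + 240 = A + 0, so A = 244.
Conserve atomic number: 2 + 93 = Z + 0, so Z = 95.
Z = 95 is americium, so the species is ²⁴⁴Am.

Am-244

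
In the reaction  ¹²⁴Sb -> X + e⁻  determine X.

Te-124

Conserve mass number: 124 = A + 0, so A = 124.
Conserve atomic number: 51 = Z − 1, so Z = 52.
Z = 52 is tellurium, so the species is ¹²⁴Te.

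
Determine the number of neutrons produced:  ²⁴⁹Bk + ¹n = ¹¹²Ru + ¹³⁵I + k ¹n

3

Conserve mass number: 250 = 112 + 135 + k, so k = 250 − 247 = 3.
Check atomic number: 97 = 44 + 53 + 0 = 97. ✓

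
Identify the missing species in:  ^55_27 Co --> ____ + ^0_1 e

Fe-55

Conserve mass number: 55 = A + 0, so A = 55.
Conserve atomic number: 27 = Z + 1, so Z = 26.
Z = 26 is iron, so the species is ^55_26 Fe.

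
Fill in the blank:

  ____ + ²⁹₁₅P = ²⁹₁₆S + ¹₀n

Conserve mass number: A + 29 = 29 + 1, so A = 1.
Conserve atomic number: Z + 15 = 16 + 0, so Z = 1.
A = 1 and Z = 1 is ¹₁H — a proton.

proton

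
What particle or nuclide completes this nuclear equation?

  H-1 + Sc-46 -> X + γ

Conserve mass number: 1 + 46 = A + 0, so A = 47.
Conserve atomic number: 1 + 21 = Z + 0, so Z = 22.
Z = 22 is titanium, so the species is Ti-47.

Ti-47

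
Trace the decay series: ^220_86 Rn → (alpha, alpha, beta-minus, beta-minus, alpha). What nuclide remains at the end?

Start: (A, Z) = (220, 86).
After α: (216, 84).
After α: (212, 82).
After β⁻: (212, 83).
After β⁻: (212, 84).
After α: (208, 82).
Z = 82 is lead.

Pb-208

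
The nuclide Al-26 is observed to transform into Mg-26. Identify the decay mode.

ΔA = 26 − 26 = 0; ΔZ = 12 − 13 = -1.
A is unchanged and Z drops by 1 — a proton has become a neutron (β⁺ emission or electron capture).

beta-plus decay or electron capture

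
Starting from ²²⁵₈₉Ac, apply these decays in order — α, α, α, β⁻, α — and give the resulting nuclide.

Start: (A, Z) = (225, 89).
After α: (221, 87).
After α: (217, 85).
After α: (213, 83).
After β⁻: (213, 84).
After α: (209, 82).
Z = 82 is lead.

Pb-209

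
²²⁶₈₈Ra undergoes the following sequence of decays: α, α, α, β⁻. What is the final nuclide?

Start: (A, Z) = (226, 88).
After α: (222, 86).
After α: (218, 84).
After α: (214, 82).
After β⁻: (214, 83).
Z = 83 is bismuth.

Bi-214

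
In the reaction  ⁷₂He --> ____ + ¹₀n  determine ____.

He-6

Conserve mass number: 7 = A + 1, so A = 6.
Conserve atomic number: 2 = Z + 0, so Z = 2.
Z = 2 is helium, so the species is ⁶₂He.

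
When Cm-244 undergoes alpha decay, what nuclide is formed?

Pu-240

Alpha decay: mass number changes by -4, atomic number by -2.
A: 244 − 4 = 240; Z: 96 − 2 = 94.
Z = 94 is plutonium, so the daughter is Pu-240.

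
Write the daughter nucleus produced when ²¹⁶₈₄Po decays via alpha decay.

Alpha decay: mass number changes by -4, atomic number by -2.
A: 216 − 4 = 212; Z: 84 − 2 = 82.
Z = 82 is lead, so the daughter is ²¹²₈₂Pb.

Pb-212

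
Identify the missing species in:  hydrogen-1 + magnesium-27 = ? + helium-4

Conserve mass number: 1 + 27 = A + 4, so A = 24.
Conserve atomic number: 1 + 12 = Z + 2, so Z = 11.
Z = 11 is sodium, so the species is sodium-24.

Na-24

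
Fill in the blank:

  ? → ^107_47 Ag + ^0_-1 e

Pd-107

Conserve mass number: A = 107 + 0, so A = 107.
Conserve atomic number: Z = 47 − 1, so Z = 46.
Z = 46 is palladium, so the species is ^107_46 Pd.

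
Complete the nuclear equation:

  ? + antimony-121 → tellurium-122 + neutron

deuteron

Conserve mass number: A + 121 = 122 + 1, so A = 2.
Conserve atomic number: Z + 51 = 52 + 0, so Z = 1.
A = 2 and Z = 1 is hydrogen-2 — a deuteron.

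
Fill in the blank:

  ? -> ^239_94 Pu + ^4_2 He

Cm-243

Conserve mass number: A = 239 + 4, so A = 243.
Conserve atomic number: Z = 94 + 2, so Z = 96.
Z = 96 is curium, so the species is ^243_96 Cm.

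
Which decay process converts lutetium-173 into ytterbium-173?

beta-plus decay or electron capture

ΔA = 173 − 173 = 0; ΔZ = 70 − 71 = -1.
A is unchanged and Z drops by 1 — a proton has become a neutron (β⁺ emission or electron capture).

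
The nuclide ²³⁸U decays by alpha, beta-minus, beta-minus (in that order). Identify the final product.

U-234

Start: (A, Z) = (238, 92).
After α: (234, 90).
After β⁻: (234, 91).
After β⁻: (234, 92).
Z = 92 is uranium.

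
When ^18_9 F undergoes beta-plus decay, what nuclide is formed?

Beta-plus decay: mass number changes by +0, atomic number by -1.
A: 18 = 18; Z: 9 − 1 = 8.
Z = 8 is oxygen, so the daughter is ^18_8 O.

O-18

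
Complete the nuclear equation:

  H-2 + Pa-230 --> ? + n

U-231

Conserve mass number: 2 + 230 = A + 1, so A = 231.
Conserve atomic number: 1 + 91 = Z + 0, so Z = 92.
Z = 92 is uranium, so the species is U-231.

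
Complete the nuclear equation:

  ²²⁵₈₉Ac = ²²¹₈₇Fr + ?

Conserve mass number: 225 = 221 + A, so A = 4.
Conserve atomic number: 89 = 87 + Z, so Z = 2.
A = 4 and Z = 2 is ⁴₂He — an alpha particle.

alpha particle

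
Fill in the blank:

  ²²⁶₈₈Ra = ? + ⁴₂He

Conserve mass number: 226 = A + 4, so A = 222.
Conserve atomic number: 88 = Z + 2, so Z = 86.
Z = 86 is radon, so the species is ²²²₈₆Rn.

Rn-222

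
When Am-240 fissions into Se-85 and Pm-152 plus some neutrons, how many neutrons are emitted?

Conserve mass number: 240 = 85 + 152 + k, so k = 240 − 237 = 3.
Check atomic number: 95 = 34 + 61 + 0 = 95. ✓

3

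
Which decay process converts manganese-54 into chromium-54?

ΔA = 54 − 54 = 0; ΔZ = 24 − 25 = -1.
A is unchanged and Z drops by 1 — a proton has become a neutron (β⁺ emission or electron capture).

beta-plus decay or electron capture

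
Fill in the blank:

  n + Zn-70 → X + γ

Zn-71

Conserve mass number: 1 + 70 = A + 0, so A = 71.
Conserve atomic number: 0 + 30 = Z + 0, so Z = 30.
Z = 30 is zinc, so the species is Zn-71.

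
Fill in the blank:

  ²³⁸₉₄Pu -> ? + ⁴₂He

U-234

Conserve mass number: 238 = A + 4, so A = 234.
Conserve atomic number: 94 = Z + 2, so Z = 92.
Z = 92 is uranium, so the species is ²³⁴₉₂U.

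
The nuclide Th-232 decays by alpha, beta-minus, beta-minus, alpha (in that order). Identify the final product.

Start: (A, Z) = (232, 90).
After α: (228, 88).
After β⁻: (228, 89).
After β⁻: (228, 90).
After α: (224, 88).
Z = 88 is radium.

Ra-224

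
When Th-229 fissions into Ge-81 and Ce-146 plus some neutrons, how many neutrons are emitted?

2

Conserve mass number: 229 = 81 + 146 + k, so k = 229 − 227 = 2.
Check atomic number: 90 = 32 + 58 + 0 = 90. ✓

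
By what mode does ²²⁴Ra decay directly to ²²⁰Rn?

alpha decay

ΔA = 220 − 224 = -4; ΔZ = 86 − 88 = -2.
A drops by 4 and Z drops by 2 — the signature of alpha emission.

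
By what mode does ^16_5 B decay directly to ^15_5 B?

ΔA = 15 − 16 = -1; ΔZ = 5 − 5 = +0.
A drops by 1 with Z unchanged — a neutron was emitted.

neutron emission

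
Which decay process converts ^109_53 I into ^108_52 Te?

ΔA = 108 − 109 = -1; ΔZ = 52 − 53 = -1.
A drops by 1 and Z drops by 1 — a proton was emitted.

proton emission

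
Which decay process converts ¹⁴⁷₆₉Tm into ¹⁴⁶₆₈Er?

ΔA = 146 − 147 = -1; ΔZ = 68 − 69 = -1.
A drops by 1 and Z drops by 1 — a proton was emitted.

proton emission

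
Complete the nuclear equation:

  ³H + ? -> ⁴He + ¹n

Conserve mass number: 3 + A = 4 + 1, so A = 2.
Conserve atomic number: 1 + Z = 2 + 0, so Z = 1.
A = 2 and Z = 1 is ²H — a deuteron.

deuteron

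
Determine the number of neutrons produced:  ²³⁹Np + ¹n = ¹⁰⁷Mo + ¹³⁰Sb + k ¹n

3

Conserve mass number: 240 = 107 + 130 + k, so k = 240 − 237 = 3.
Check atomic number: 93 = 42 + 51 + 0 = 93. ✓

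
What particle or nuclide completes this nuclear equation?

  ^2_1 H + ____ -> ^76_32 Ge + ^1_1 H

Conserve mass number: 2 + A = 76 + 1, so A = 75.
Conserve atomic number: 1 + Z = 32 + 1, so Z = 32.
Z = 32 is germanium, so the species is ^75_32 Ge.

Ge-75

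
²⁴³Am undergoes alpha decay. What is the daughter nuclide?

Np-239

Alpha decay: mass number changes by -4, atomic number by -2.
A: 243 − 4 = 239; Z: 95 − 2 = 93.
Z = 93 is neptunium, so the daughter is ²³⁹Np.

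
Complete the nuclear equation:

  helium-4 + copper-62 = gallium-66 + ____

gamma ray

Conserve mass number: 4 + 62 = 66 + A, so A = 0.
Conserve atomic number: 2 + 29 = 31 + Z, so Z = 0.
A = 0 and Z = 0 is γ — a gamma ray.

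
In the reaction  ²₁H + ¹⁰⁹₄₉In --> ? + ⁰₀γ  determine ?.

Conserve mass number: 2 + 109 = A + 0, so A = 111.
Conserve atomic number: 1 + 49 = Z + 0, so Z = 50.
Z = 50 is tin, so the species is ¹¹¹₅₀Sn.

Sn-111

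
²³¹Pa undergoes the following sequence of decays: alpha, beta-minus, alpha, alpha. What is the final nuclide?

Rn-219

Start: (A, Z) = (231, 91).
After α: (227, 89).
After β⁻: (227, 90).
After α: (223, 88).
After α: (219, 86).
Z = 86 is radon.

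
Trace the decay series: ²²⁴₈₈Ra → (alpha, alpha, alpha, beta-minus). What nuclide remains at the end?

Bi-212

Start: (A, Z) = (224, 88).
After α: (220, 86).
After α: (216, 84).
After α: (212, 82).
After β⁻: (212, 83).
Z = 83 is bismuth.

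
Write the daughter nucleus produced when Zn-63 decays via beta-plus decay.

Beta-plus decay: mass number changes by +0, atomic number by -1.
A: 63 = 63; Z: 30 − 1 = 29.
Z = 29 is copper, so the daughter is Cu-63.

Cu-63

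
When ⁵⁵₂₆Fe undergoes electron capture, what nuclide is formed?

Electron capture: mass number changes by +0, atomic number by -1.
A: 55 = 55; Z: 26 − 1 = 25.
Z = 25 is manganese, so the daughter is ⁵⁵₂₅Mn.

Mn-55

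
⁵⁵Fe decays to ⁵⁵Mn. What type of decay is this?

beta-plus decay or electron capture

ΔA = 55 − 55 = 0; ΔZ = 25 − 26 = -1.
A is unchanged and Z drops by 1 — a proton has become a neutron (β⁺ emission or electron capture).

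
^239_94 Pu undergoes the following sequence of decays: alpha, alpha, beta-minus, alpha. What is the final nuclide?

Ac-227

Start: (A, Z) = (239, 94).
After α: (235, 92).
After α: (231, 90).
After β⁻: (231, 91).
After α: (227, 89).
Z = 89 is actinium.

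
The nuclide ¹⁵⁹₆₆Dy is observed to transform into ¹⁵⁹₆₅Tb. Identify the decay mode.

beta-plus decay or electron capture

ΔA = 159 − 159 = 0; ΔZ = 65 − 66 = -1.
A is unchanged and Z drops by 1 — a proton has become a neutron (β⁺ emission or electron capture).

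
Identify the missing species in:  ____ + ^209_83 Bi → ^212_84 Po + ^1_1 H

Conserve mass number: A + 209 = 212 + 1, so A = 4.
Conserve atomic number: Z + 83 = 84 + 1, so Z = 2.
A = 4 and Z = 2 is ^4_2 He — an alpha particle.

alpha particle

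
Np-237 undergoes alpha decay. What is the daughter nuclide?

Pa-233

Alpha decay: mass number changes by -4, atomic number by -2.
A: 237 − 4 = 233; Z: 93 − 2 = 91.
Z = 91 is protactinium, so the daughter is Pa-233.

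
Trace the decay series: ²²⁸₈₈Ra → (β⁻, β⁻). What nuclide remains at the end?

Start: (A, Z) = (228, 88).
After β⁻: (228, 89).
After β⁻: (228, 90).
Z = 90 is thorium.

Th-228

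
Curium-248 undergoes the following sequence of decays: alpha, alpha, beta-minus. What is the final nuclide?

Start: (A, Z) = (248, 96).
After α: (244, 94).
After α: (240, 92).
After β⁻: (240, 93).
Z = 93 is neptunium.

Np-240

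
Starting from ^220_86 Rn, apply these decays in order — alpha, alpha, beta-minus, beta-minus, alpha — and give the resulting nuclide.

Start: (A, Z) = (220, 86).
After α: (216, 84).
After α: (212, 82).
After β⁻: (212, 83).
After β⁻: (212, 84).
After α: (208, 82).
Z = 82 is lead.

Pb-208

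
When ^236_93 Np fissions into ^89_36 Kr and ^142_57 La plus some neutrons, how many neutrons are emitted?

Conserve mass number: 236 = 89 + 142 + k, so k = 236 − 231 = 5.
Check atomic number: 93 = 36 + 57 + 0 = 93. ✓

5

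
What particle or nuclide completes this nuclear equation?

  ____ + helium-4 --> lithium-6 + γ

Conserve mass number: A + 4 = 6 + 0, so A = 2.
Conserve atomic number: Z + 2 = 3 + 0, so Z = 1.
A = 2 and Z = 1 is hydrogen-2 — a deuteron.

deuteron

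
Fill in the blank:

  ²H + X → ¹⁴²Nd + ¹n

Conserve mass number: 2 + A = 142 + 1, so A = 141.
Conserve atomic number: 1 + Z = 60 + 0, so Z = 59.
Z = 59 is praseodymium, so the species is ¹⁴¹Pr.

Pr-141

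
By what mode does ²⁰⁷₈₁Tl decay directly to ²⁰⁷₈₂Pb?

ΔA = 207 − 207 = 0; ΔZ = 82 − 81 = +1.
A is unchanged and Z rises by 1 — a neutron has become a proton (β⁻ decay).

beta-minus decay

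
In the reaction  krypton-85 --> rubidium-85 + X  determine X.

beta-minus particle

Conserve mass number: 85 = 85 + A, so A = 0.
Conserve atomic number: 36 = 37 + Z, so Z = -1.
A = 0 and Z = -1 is e⁻ — a beta-minus particle.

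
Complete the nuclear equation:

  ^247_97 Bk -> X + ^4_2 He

Am-243

Conserve mass number: 247 = A + 4, so A = 243.
Conserve atomic number: 97 = Z + 2, so Z = 95.
Z = 95 is americium, so the species is ^243_95 Am.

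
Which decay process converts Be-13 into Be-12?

neutron emission

ΔA = 12 − 13 = -1; ΔZ = 4 − 4 = +0.
A drops by 1 with Z unchanged — a neutron was emitted.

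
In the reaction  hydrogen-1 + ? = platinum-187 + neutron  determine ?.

Ir-187

Conserve mass number: 1 + A = 187 + 1, so A = 187.
Conserve atomic number: 1 + Z = 78 + 0, so Z = 77.
Z = 77 is iridium, so the species is iridium-187.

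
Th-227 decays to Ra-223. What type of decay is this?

alpha decay

ΔA = 223 − 227 = -4; ΔZ = 88 − 90 = -2.
A drops by 4 and Z drops by 2 — the signature of alpha emission.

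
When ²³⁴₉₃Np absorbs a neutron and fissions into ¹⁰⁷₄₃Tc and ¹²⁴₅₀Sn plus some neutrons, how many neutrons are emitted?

Conserve mass number: 235 = 107 + 124 + k, so k = 235 − 231 = 4.
Check atomic number: 93 = 43 + 50 + 0 = 93. ✓

4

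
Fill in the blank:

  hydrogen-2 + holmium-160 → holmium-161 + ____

Conserve mass number: 2 + 160 = 161 + A, so A = 1.
Conserve atomic number: 1 + 67 = 67 + Z, so Z = 1.
A = 1 and Z = 1 is hydrogen-1 — a proton.

proton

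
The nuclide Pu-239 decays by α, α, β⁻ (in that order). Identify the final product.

Pa-231

Start: (A, Z) = (239, 94).
After α: (235, 92).
After α: (231, 90).
After β⁻: (231, 91).
Z = 91 is protactinium.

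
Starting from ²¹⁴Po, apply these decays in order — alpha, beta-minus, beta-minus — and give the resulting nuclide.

Start: (A, Z) = (214, 84).
After α: (210, 82).
After β⁻: (210, 83).
After β⁻: (210, 84).
Z = 84 is polonium.

Po-210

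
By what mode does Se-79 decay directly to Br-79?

beta-minus decay

ΔA = 79 − 79 = 0; ΔZ = 35 − 34 = +1.
A is unchanged and Z rises by 1 — a neutron has become a proton (β⁻ decay).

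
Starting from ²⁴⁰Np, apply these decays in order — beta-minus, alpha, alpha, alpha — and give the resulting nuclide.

Ra-228

Start: (A, Z) = (240, 93).
After β⁻: (240, 94).
After α: (236, 92).
After α: (232, 90).
After α: (228, 88).
Z = 88 is radium.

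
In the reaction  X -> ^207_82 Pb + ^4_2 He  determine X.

Po-211

Conserve mass number: A = 207 + 4, so A = 211.
Conserve atomic number: Z = 82 + 2, so Z = 84.
Z = 84 is polonium, so the species is ^211_84 Po.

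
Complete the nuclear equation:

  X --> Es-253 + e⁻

Cf-253

Conserve mass number: A = 253 + 0, so A = 253.
Conserve atomic number: Z = 99 − 1, so Z = 98.
Z = 98 is californium, so the species is Cf-253.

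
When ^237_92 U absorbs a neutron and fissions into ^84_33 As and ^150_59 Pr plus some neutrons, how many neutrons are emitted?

4

Conserve mass number: 238 = 84 + 150 + k, so k = 238 − 234 = 4.
Check atomic number: 92 = 33 + 59 + 0 = 92. ✓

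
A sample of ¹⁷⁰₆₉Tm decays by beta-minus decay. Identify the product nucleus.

Yb-170

Beta-minus decay: mass number changes by +0, atomic number by +1.
A: 170 = 170; Z: 69 + 1 = 70.
Z = 70 is ytterbium, so the daughter is ¹⁷⁰₇₀Yb.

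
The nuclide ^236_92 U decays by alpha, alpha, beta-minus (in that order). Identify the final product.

Start: (A, Z) = (236, 92).
After α: (232, 90).
After α: (228, 88).
After β⁻: (228, 89).
Z = 89 is actinium.

Ac-228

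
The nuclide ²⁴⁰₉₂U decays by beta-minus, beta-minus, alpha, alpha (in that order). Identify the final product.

Th-232

Start: (A, Z) = (240, 92).
After β⁻: (240, 93).
After β⁻: (240, 94).
After α: (236, 92).
After α: (232, 90).
Z = 90 is thorium.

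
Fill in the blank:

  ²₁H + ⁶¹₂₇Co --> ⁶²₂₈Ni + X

neutron

Conserve mass number: 2 + 61 = 62 + A, so A = 1.
Conserve atomic number: 1 + 27 = 28 + Z, so Z = 0.
A = 1 and Z = 0 is ¹₀n — a neutron.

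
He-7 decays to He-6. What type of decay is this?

neutron emission

ΔA = 6 − 7 = -1; ΔZ = 2 − 2 = +0.
A drops by 1 with Z unchanged — a neutron was emitted.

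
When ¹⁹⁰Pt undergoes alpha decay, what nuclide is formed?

Alpha decay: mass number changes by -4, atomic number by -2.
A: 190 − 4 = 186; Z: 78 − 2 = 76.
Z = 76 is osmium, so the daughter is ¹⁸⁶Os.

Os-186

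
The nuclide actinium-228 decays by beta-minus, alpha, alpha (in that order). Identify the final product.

Rn-220

Start: (A, Z) = (228, 89).
After β⁻: (228, 90).
After α: (224, 88).
After α: (220, 86).
Z = 86 is radon.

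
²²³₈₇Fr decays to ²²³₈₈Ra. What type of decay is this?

beta-minus decay

ΔA = 223 − 223 = 0; ΔZ = 88 − 87 = +1.
A is unchanged and Z rises by 1 — a neutron has become a proton (β⁻ decay).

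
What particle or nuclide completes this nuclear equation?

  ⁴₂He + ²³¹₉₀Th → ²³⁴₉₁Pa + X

Conserve mass number: 4 + 231 = 234 + A, so A = 1.
Conserve atomic number: 2 + 90 = 91 + Z, so Z = 1.
A = 1 and Z = 1 is ¹₁H — a proton.

proton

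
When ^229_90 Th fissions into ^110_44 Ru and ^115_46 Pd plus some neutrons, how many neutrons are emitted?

4

Conserve mass number: 229 = 110 + 115 + k, so k = 229 − 225 = 4.
Check atomic number: 90 = 44 + 46 + 0 = 90. ✓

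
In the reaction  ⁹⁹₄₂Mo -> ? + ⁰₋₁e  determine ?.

Tc-99

Conserve mass number: 99 = A + 0, so A = 99.
Conserve atomic number: 42 = Z − 1, so Z = 43.
Z = 43 is technetium, so the species is ⁹⁹₄₃Tc.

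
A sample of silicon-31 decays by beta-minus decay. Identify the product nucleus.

Beta-minus decay: mass number changes by +0, atomic number by +1.
A: 31 = 31; Z: 14 + 1 = 15.
Z = 15 is phosphorus, so the daughter is phosphorus-31.

P-31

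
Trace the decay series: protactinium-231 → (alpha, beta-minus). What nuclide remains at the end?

Th-227

Start: (A, Z) = (231, 91).
After α: (227, 89).
After β⁻: (227, 90).
Z = 90 is thorium.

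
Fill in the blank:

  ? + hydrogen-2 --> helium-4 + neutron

triton

Conserve mass number: A + 2 = 4 + 1, so A = 3.
Conserve atomic number: Z + 1 = 2 + 0, so Z = 1.
A = 3 and Z = 1 is hydrogen-3 — a triton.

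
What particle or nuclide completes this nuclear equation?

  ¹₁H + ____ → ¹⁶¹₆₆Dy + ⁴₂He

Ho-164

Conserve mass number: 1 + A = 161 + 4, so A = 164.
Conserve atomic number: 1 + Z = 66 + 2, so Z = 67.
Z = 67 is holmium, so the species is ¹⁶⁴₆₇Ho.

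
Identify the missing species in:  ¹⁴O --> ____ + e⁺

N-14

Conserve mass number: 14 = A + 0, so A = 14.
Conserve atomic number: 8 = Z + 1, so Z = 7.
Z = 7 is nitrogen, so the species is ¹⁴N.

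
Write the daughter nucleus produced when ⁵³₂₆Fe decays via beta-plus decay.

Mn-53

Beta-plus decay: mass number changes by +0, atomic number by -1.
A: 53 = 53; Z: 26 − 1 = 25.
Z = 25 is manganese, so the daughter is ⁵³₂₅Mn.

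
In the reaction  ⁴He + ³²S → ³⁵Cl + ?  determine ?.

Conserve mass number: 4 + 32 = 35 + A, so A = 1.
Conserve atomic number: 2 + 16 = 17 + Z, so Z = 1.
A = 1 and Z = 1 is ¹H — a proton.

proton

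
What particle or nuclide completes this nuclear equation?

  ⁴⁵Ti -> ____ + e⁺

Sc-45

Conserve mass number: 45 = A + 0, so A = 45.
Conserve atomic number: 22 = Z + 1, so Z = 21.
Z = 21 is scandium, so the species is ⁴⁵Sc.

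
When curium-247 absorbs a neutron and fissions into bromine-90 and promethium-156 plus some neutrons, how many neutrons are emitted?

Conserve mass number: 248 = 90 + 156 + k, so k = 248 − 246 = 2.
Check atomic number: 96 = 35 + 61 + 0 = 96. ✓

2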